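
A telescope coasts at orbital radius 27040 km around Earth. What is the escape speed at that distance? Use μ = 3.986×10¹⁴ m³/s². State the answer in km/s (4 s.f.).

r = 27040 km = 2.704×10⁷ m.
Escape speed v_esc = √(2μ/r) = √(2 × 3.986×10¹⁴ / 2.704×10⁷) = √(2.948×10⁷) = 5430 m/s.
= 5.430 km/s.

v_esc ≈ 5.430 km/s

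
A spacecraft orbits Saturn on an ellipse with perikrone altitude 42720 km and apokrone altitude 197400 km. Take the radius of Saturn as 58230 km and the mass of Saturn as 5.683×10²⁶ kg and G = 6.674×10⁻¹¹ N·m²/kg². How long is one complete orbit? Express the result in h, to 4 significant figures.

μ = GM = 6.674×10⁻¹¹ × 5.683×10²⁶ = 3.793×10¹⁶ m³/s².
r_p = 58230 + 42720 = 100950 km = 1.0095×10⁸ m.
r_a = 58230 + 197400 = 255630 km = 2.5563×10⁸ m.
Semi-major axis a = (r_p + r_a)/2 = (1.0095×10⁵ + 2.5563×10⁵)/2 = 1.7829×10⁵ km = 1.783×10⁸ m.
By Kepler's third law T = 2π√(a³/μ) = 2π × 1.222×10⁴ = 7.680×10⁴ s.
= 21.33 h.

T ≈ 21.33 h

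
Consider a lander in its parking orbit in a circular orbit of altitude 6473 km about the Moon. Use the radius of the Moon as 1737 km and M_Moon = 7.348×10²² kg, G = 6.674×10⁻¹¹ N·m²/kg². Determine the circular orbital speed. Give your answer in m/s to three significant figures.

v ≈ 773 m/s

μ = GM = 6.674×10⁻¹¹ × 7.348×10²² = 4.904×10¹² m³/s².
r = 1737 + 6473 = 8210.0 km = 8.2100×10⁶ m.
For a circular orbit v = √(μ/r) = √(4.904×10¹² / 8.210×10⁶) = √(5.973×10⁵) = 772.9 m/s.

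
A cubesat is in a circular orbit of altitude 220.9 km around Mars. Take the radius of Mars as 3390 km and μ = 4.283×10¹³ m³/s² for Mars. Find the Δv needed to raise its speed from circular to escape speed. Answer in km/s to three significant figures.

r = 3390 + 220.9 = 3610.9 km = 3.6109×10⁶ m.
Circular speed v_c = √(μ/r) = 3444 m/s.
Escape speed v_esc = √(2μ/r) = √2 × v_c = 4871 m/s.
Δv = v_esc − v_c = 1427 m/s = 1.427 km/s.

Δv ≈ 1.43 km/s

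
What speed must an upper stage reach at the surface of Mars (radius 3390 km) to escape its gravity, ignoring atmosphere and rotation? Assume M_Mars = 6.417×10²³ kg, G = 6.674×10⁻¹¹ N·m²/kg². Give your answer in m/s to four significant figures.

v_esc ≈ 5027 m/s

μ = GM = 6.674×10⁻¹¹ × 6.417×10²³ = 4.283×10¹³ m³/s².
r = R = 3.390×10⁶ m.
Escape speed v_esc = √(2μ/r) = √(2 × 4.283×10¹³ / 3.390×10⁶) = √(2.527×10⁷) = 5027 m/s.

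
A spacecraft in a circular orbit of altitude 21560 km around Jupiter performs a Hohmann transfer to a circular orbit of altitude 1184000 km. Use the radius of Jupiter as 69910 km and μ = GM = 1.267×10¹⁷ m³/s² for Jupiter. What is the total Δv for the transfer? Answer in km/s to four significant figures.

Δv_total ≈ 19.94 km/s

r₁ = 69910 + 21560 = 91470 km = 9.1470×10⁷ m.
r₂ = 69910 + 1184000 = 1253900 km = 1.2539×10⁹ m.
Transfer ellipse a_t = (r₁ + r₂)/2 = 6.727×10⁸ m.
At r₁: circular v_c1 = √(μ/r₁) = 37220 m/s; transfer-perijove v_p = √[μ(2/r₁ − 1/a_t)] = 50810 m/s.
Δv₁ = v_p − v_c1 = 13600 m/s.
At r₂: circular v_c2 = √(μ/r₂) = 10050 m/s; transfer-apojove v_a = √[μ(2/r₂ − 1/a_t)] = 3707 m/s.
Δv₂ = v_c2 − v_a = 6345 m/s.
Total Δv = Δv₁ + Δv₂ = 19940 m/s = 19.94 km/s.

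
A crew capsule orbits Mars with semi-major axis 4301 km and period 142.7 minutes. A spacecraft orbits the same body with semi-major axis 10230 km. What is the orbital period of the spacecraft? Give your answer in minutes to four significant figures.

T₂ ≈ 523.5 minutes

Kepler's third law: T² ∝ a³, so T₂ = T₁ (a₂/a₁)^(3/2).
a₂/a₁ = 2.379, (a₂/a₁)^(3/2) = 3.668.
T₂ = 142.7 × 3.668 = 523.5 minutes.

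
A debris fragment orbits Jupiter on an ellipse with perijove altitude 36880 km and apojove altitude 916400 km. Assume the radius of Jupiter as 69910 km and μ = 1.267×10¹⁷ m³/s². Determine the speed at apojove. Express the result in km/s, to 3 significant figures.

v ≈ 5.01 km/s

r_p = 69910 + 36880 = 106790 km = 1.0679×10⁸ m.
r_a = 69910 + 916400 = 986310 km = 9.8631×10⁸ m.
Semi-major axis a = (r_p + r_a)/2 = 5.4655×10⁵ km = 5.466×10⁸ m.
Vis-viva: v² = μ(2/r − 1/a) = 1.267×10¹⁷ × (2.028×10⁻⁹ − 1.830×10⁻⁹) = 2.510×10⁷ m²/s².
v = 5010 m/s = 5.010 km/s.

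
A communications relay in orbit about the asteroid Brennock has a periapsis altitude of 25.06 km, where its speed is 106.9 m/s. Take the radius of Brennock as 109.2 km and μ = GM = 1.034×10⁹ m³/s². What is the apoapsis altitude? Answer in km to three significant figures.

r_p = 109.2 + 25.06 = 134.26 km = 1.343×10⁵ m.
Specific energy ε = v²/2 − μ/r = -1.988×10³ J/kg, so a = −μ/(2ε) = 2.601×10⁵ m.
The apsides satisfy r_p + r_a = 2a, so the apoapsis radius is 2a − r_p = 3.859×10⁵ m = 385.95 km.
Apoapsis altitude = 385.95 − 109.2 = 276.75 km.

apoapsis altitude ≈ 277 km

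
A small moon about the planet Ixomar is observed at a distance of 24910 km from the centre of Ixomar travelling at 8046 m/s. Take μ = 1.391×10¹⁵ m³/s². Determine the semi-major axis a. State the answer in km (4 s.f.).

r = 2.491×10⁷ m.
Specific orbital energy ε = v²/2 − μ/r = (8046)²/2 − 1.391×10¹⁵/2.491×10⁷ = -2.347×10⁷ J/kg.
Since ε = −μ/(2a), a = −μ/(2ε) = 2.963×10⁷ m = 29631 km.

a ≈ 29630 km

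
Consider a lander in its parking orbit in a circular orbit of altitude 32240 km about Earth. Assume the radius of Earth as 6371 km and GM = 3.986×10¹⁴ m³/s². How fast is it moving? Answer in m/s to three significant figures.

r = 6371 + 32240 = 38611 km = 3.8611×10⁷ m.
For a circular orbit v = √(μ/r) = √(3.986×10¹⁴ / 3.861×10⁷) = √(1.032×10⁷) = 3213 m/s.

v ≈ 3210 m/s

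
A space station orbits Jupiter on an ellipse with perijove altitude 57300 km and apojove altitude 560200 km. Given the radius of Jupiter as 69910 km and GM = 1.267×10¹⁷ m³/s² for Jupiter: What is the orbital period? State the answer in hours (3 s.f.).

r_p = 69910 + 57300 = 127210 km = 1.2721×10⁸ m.
r_a = 69910 + 560200 = 630110 km = 6.3011×10⁸ m.
Semi-major axis a = (r_p + r_a)/2 = (1.2721×10⁵ + 6.3011×10⁵)/2 = 3.7866×10⁵ km = 3.787×10⁸ m.
By Kepler's third law T = 2π√(a³/μ) = 2π × 2.070×10⁴ = 1.301×10⁵ s.
= 36.13 hours.

T ≈ 36.1 hours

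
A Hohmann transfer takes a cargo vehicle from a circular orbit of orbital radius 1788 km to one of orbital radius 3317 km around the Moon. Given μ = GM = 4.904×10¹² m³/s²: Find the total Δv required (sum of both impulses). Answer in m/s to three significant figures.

r₁ = 1788 km = 1.788×10⁶ m.
r₂ = 3317 km = 3.317×10⁶ m.
Transfer ellipse a_t = (r₁ + r₂)/2 = 2.552×10⁶ m.
At r₁: circular v_c1 = √(μ/r₁) = 1656 m/s; transfer-perilune v_p = √[μ(2/r₁ − 1/a_t)] = 1888 m/s.
Δv₁ = v_p − v_c1 = 231.8 m/s.
At r₂: circular v_c2 = √(μ/r₂) = 1216 m/s; transfer-apolune v_a = √[μ(2/r₂ − 1/a_t)] = 1018 m/s.
Δv₂ = v_c2 − v_a = 198.3 m/s.
Total Δv = Δv₁ + Δv₂ = 430.0 m/s.

Δv_total ≈ 430 m/s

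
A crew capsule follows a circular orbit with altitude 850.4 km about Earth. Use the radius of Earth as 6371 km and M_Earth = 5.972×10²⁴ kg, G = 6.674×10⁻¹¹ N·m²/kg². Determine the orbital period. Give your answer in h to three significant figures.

μ = GM = 6.674×10⁻¹¹ × 5.972×10²⁴ = 3.986×10¹⁴ m³/s².
r = 6371 + 850.4 = 7221.4 km = 7.2214×10⁶ m.
Kepler's third law: T = 2π√(r³/μ) = 2π√((7.221×10⁶)³ / 3.986×10¹⁴).
r³/μ = 9.448×10⁵ s², so T = 2π × 9.720×10² = 6.107×10³ s.
Converting: 6.107×10³ s ÷ 3600 = 1.697 h.

T ≈ 1.70 h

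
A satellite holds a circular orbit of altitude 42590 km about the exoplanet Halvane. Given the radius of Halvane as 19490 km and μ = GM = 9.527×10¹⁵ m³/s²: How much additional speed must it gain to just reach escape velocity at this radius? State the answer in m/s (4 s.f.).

r = 19490 + 42590 = 62080 km = 6.2080×10⁷ m.
Circular speed v_c = √(μ/r) = 12390 m/s.
Escape speed v_esc = √(2μ/r) = √2 × v_c = 17520 m/s.
Δv = v_esc − v_c = 5131 m/s.

Δv ≈ 5131 m/s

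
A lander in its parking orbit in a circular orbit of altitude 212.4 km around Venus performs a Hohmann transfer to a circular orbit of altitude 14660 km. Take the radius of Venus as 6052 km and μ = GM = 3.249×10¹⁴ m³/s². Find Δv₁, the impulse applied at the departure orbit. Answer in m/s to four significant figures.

Δv ≈ 1722 m/s

r₁ = 6052 + 212.4 = 6264.4 km = 6.2644×10⁶ m.
r₂ = 6052 + 14660 = 20712 km = 2.0712×10⁷ m.
Transfer ellipse a_t = (r₁ + r₂)/2 = 1.349×10⁷ m.
At r₁: circular v_c1 = √(μ/r₁) = 7202 m/s; transfer-periapsis v_p = √[μ(2/r₁ − 1/a_t)] = 8924 m/s.
Δv₁ = v_p − v_c1 = 1722 m/s.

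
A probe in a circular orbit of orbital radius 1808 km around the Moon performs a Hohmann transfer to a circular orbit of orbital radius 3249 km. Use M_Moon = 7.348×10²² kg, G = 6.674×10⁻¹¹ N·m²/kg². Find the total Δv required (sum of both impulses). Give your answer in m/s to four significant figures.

μ = GM = 6.674×10⁻¹¹ × 7.348×10²² = 4.904×10¹² m³/s².
r₁ = 1808 km = 1.808×10⁶ m.
r₂ = 3249 km = 3.249×10⁶ m.
Transfer ellipse a_t = (r₁ + r₂)/2 = 2.528×10⁶ m.
At r₁: circular v_c1 = √(μ/r₁) = 1647 m/s; transfer-perilune v_p = √[μ(2/r₁ − 1/a_t)] = 1867 m/s.
Δv₁ = v_p − v_c1 = 220.0 m/s.
At r₂: circular v_c2 = √(μ/r₂) = 1229 m/s; transfer-apolune v_a = √[μ(2/r₂ − 1/a_t)] = 1039 m/s.
Δv₂ = v_c2 − v_a = 189.7 m/s.
Total Δv = Δv₁ + Δv₂ = 409.6 m/s.

Δv_total ≈ 409.6 m/s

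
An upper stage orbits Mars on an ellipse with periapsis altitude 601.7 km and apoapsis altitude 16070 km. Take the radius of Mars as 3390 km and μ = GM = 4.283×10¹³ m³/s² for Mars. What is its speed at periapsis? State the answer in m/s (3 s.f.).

r_p = 3390 + 601.7 = 3991.7 km = 3.9917×10⁶ m.
r_a = 3390 + 16070 = 19460 km = 1.9460×10⁷ m.
Semi-major axis a = (r_p + r_a)/2 = 11726 km = 1.173×10⁷ m.
Vis-viva: v² = μ(2/r − 1/a) = 4.283×10¹³ × (5.010×10⁻⁷ − 8.528×10⁻⁸) = 1.781×10⁷ m²/s².
v = 4220 m/s.

v ≈ 4220 m/s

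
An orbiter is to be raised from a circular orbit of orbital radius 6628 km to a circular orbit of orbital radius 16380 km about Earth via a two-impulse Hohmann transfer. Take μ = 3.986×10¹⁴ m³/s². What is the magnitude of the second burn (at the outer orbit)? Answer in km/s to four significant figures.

Δv ≈ 1.189 km/s

r₁ = 6628 km = 6.628×10⁶ m.
r₂ = 16380 km = 1.638×10⁷ m.
Transfer ellipse a_t = (r₁ + r₂)/2 = 1.150×10⁷ m.
At r₁: circular v_c1 = √(μ/r₁) = 7755 m/s; transfer-perigee v_p = √[μ(2/r₁ − 1/a_t)] = 9254 m/s.
At r₂: circular v_c2 = √(μ/r₂) = 4933 m/s; transfer-apogee v_a = √[μ(2/r₂ − 1/a_t)] = 3744 m/s.
Δv₂ = v_c2 − v_a = 1189 m/s.
= 1.189 km/s.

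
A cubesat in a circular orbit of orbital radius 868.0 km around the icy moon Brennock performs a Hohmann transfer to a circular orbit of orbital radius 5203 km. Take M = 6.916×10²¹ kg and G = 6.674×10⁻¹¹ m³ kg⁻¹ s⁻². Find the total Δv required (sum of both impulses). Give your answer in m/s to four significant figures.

μ = GM = 6.674×10⁻¹¹ × 6.916×10²¹ = 4.616×10¹¹ m³/s².
r₁ = 868.0 km = 8.680×10⁵ m.
r₂ = 5203 km = 5.203×10⁶ m.
Transfer ellipse a_t = (r₁ + r₂)/2 = 3.036×10⁶ m.
At r₁: circular v_c1 = √(μ/r₁) = 729.2 m/s; transfer-periapsis v_p = √[μ(2/r₁ − 1/a_t)] = 954.7 m/s.
Δv₁ = v_p − v_c1 = 225.5 m/s.
At r₂: circular v_c2 = √(μ/r₂) = 297.8 m/s; transfer-apoapsis v_a = √[μ(2/r₂ − 1/a_t)] = 159.3 m/s.
Δv₂ = v_c2 − v_a = 138.6 m/s.
Total Δv = Δv₁ + Δv₂ = 364.1 m/s.

Δv_total ≈ 364.1 m/s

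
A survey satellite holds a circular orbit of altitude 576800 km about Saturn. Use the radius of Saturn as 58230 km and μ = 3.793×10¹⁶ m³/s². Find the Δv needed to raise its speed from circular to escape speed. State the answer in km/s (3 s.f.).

r = 58230 + 576800 = 635030 km = 6.3503×10⁸ m.
Circular speed v_c = √(μ/r) = 7728 m/s.
Escape speed v_esc = √(2μ/r) = √2 × v_c = 10930 m/s.
Δv = v_esc − v_c = 3201 m/s = 3.201 km/s.

Δv ≈ 3.20 km/s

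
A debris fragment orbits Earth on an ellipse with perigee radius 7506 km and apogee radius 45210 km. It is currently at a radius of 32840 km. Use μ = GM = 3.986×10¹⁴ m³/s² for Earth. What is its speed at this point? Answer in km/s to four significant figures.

Semi-major axis a = (r_p + r_a)/2 = 26358 km = 2.636×10⁷ m.
Vis-viva: v² = μ(2/r − 1/a) = 3.986×10¹⁴ × (6.090×10⁻⁸ − 3.794×10⁻⁸) = 9.153×10⁶ m²/s².
v = 3025 m/s = 3.025 km/s.

v ≈ 3.025 km/s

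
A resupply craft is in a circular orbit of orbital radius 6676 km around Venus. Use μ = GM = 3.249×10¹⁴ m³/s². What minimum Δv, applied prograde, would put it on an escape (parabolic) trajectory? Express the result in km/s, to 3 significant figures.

r = 6676 km = 6.676×10⁶ m.
Circular speed v_c = √(μ/r) = 6976 m/s.
Escape speed v_esc = √(2μ/r) = √2 × v_c = 9866 m/s.
Δv = v_esc − v_c = 2890 m/s = 2.890 km/s.

Δv ≈ 2.89 km/s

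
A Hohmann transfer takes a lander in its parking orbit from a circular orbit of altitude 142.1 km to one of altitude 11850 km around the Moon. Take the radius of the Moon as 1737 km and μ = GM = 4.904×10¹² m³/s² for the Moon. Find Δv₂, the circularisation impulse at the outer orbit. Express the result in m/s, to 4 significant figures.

r₁ = 1737 + 142.1 = 1879.1 km = 1.8791×10⁶ m.
r₂ = 1737 + 11850 = 13587 km = 1.3587×10⁷ m.
Transfer ellipse a_t = (r₁ + r₂)/2 = 7.733×10⁶ m.
At r₁: circular v_c1 = √(μ/r₁) = 1615 m/s; transfer-perilune v_p = √[μ(2/r₁ − 1/a_t)] = 2141 m/s.
At r₂: circular v_c2 = √(μ/r₂) = 600.8 m/s; transfer-apolune v_a = √[μ(2/r₂ − 1/a_t)] = 296.2 m/s.
Δv₂ = v_c2 − v_a = 304.6 m/s.

Δv ≈ 304.6 m/s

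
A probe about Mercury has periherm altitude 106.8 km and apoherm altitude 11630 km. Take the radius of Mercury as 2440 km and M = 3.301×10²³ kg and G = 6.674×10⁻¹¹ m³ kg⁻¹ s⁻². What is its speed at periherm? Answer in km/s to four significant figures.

v ≈ 3.827 km/s

μ = GM = 6.674×10⁻¹¹ × 3.301×10²³ = 2.203×10¹³ m³/s².
r_p = 2440 + 106.8 = 2546.8 km = 2.5468×10⁶ m.
r_a = 2440 + 11630 = 14070 km = 1.4070×10⁷ m.
Semi-major axis a = (r_p + r_a)/2 = 8308.4 km = 8.308×10⁶ m.
Vis-viva: v² = μ(2/r − 1/a) = 2.203×10¹³ × (7.853×10⁻⁷ − 1.204×10⁻⁷) = 1.465×10⁷ m²/s².
v = 3827 m/s = 3.827 km/s.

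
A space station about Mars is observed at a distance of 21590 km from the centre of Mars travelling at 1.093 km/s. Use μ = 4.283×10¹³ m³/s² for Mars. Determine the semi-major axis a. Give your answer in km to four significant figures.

a ≈ 15450 km

r = 2.159×10⁷ m.
Specific orbital energy ε = v²/2 − μ/r = (1093)²/2 − 4.283×10¹³/2.159×10⁷ = -1.386×10⁶ J/kg.
Since ε = −μ/(2a), a = −μ/(2ε) = 1.545×10⁷ m = 15446 km.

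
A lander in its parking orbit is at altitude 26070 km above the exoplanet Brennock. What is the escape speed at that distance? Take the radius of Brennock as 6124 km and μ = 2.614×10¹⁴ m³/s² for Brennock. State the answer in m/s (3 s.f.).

v_esc ≈ 4030 m/s

r = 6124 + 26070 = 32194 km = 3.2194×10⁷ m.
Escape speed v_esc = √(2μ/r) = √(2 × 2.614×10¹⁴ / 3.219×10⁷) = √(1.624×10⁷) = 4030 m/s.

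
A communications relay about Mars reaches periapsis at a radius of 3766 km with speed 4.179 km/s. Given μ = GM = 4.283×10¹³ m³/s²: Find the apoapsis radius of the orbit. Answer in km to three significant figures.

apoapsis radius ≈ 12500 km

r_p = 3.766×10⁶ m.
Specific energy ε = v²/2 − μ/r = -2.641×10⁶ J/kg, so a = −μ/(2ε) = 8.109×10⁶ m.
The apsides satisfy r_p + r_a = 2a, so the apoapsis radius is 2a − r_p = 1.245×10⁷ m = 12453 km.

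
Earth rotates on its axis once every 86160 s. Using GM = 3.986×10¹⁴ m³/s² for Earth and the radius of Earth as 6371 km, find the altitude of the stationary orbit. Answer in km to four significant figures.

A synchronous orbit has period T, so by Kepler's third law a = (μT²/4π²)^(1/3).
μT²/4π² = 3.986×10¹⁴ × (8.616×10⁴)² / 39.48 = 7.495×10²² m³.
a = 4.216×10⁷ m = 42163 km.
Altitude h = a − R = 42163 − 6371 = 35792 km.

h_sync ≈ 35790 km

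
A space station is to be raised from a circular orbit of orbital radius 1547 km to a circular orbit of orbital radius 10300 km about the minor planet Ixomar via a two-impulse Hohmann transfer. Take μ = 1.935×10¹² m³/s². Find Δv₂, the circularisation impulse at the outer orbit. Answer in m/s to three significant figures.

Δv ≈ 212 m/s

r₁ = 1547 km = 1.547×10⁶ m.
r₂ = 10300 km = 1.030×10⁷ m.
Transfer ellipse a_t = (r₁ + r₂)/2 = 5.924×10⁶ m.
At r₁: circular v_c1 = √(μ/r₁) = 1118 m/s; transfer-periapsis v_p = √[μ(2/r₁ − 1/a_t)] = 1475 m/s.
At r₂: circular v_c2 = √(μ/r₂) = 433.4 m/s; transfer-apoapsis v_a = √[μ(2/r₂ − 1/a_t)] = 221.5 m/s.
Δv₂ = v_c2 − v_a = 211.9 m/s.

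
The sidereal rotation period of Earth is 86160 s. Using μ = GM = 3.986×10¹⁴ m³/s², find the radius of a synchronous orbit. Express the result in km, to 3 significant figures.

r_sync ≈ 42200 km

A synchronous orbit has period T, so by Kepler's third law a = (μT²/4π²)^(1/3).
μT²/4π² = 3.986×10¹⁴ × (8.616×10⁴)² / 39.48 = 7.495×10²² m³.
a = 4.216×10⁷ m = 42163 km.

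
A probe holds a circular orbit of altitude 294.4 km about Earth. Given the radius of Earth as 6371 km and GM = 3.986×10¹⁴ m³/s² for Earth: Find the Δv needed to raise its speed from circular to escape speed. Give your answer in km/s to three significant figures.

r = 6371 + 294.4 = 6665.4 km = 6.6654×10⁶ m.
Circular speed v_c = √(μ/r) = 7733 m/s.
Escape speed v_esc = √(2μ/r) = √2 × v_c = 10940 m/s.
Δv = v_esc − v_c = 3203 m/s = 3.203 km/s.

Δv ≈ 3.20 km/s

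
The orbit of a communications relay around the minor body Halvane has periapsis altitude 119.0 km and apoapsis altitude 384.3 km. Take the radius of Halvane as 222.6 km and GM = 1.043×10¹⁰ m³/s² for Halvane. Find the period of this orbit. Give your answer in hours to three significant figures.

r_p = 222.6 + 119.0 = 341.60 km = 3.4160×10⁵ m.
r_a = 222.6 + 384.3 = 606.90 km = 6.0690×10⁵ m.
Semi-major axis a = (r_p + r_a)/2 = (341.60 + 606.90)/2 = 474.25 km = 4.742×10⁵ m.
By Kepler's third law T = 2π√(a³/μ) = 2π × 3.198×10³ = 2.009×10⁴ s.
= 5.581 hours.

T ≈ 5.58 hours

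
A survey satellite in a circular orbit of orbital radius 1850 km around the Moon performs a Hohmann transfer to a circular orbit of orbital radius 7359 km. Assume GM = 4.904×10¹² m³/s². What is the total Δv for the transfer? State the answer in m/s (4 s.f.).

Δv_total ≈ 729.1 m/s

r₁ = 1850 km = 1.850×10⁶ m.
r₂ = 7359 km = 7.359×10⁶ m.
Transfer ellipse a_t = (r₁ + r₂)/2 = 4.604×10⁶ m.
At r₁: circular v_c1 = √(μ/r₁) = 1628 m/s; transfer-perilune v_p = √[μ(2/r₁ − 1/a_t)] = 2058 m/s.
Δv₁ = v_p − v_c1 = 430.2 m/s.
At r₂: circular v_c2 = √(μ/r₂) = 816.3 m/s; transfer-apolune v_a = √[μ(2/r₂ − 1/a_t)] = 517.4 m/s.
Δv₂ = v_c2 − v_a = 298.9 m/s.
Total Δv = Δv₁ + Δv₂ = 729.1 m/s.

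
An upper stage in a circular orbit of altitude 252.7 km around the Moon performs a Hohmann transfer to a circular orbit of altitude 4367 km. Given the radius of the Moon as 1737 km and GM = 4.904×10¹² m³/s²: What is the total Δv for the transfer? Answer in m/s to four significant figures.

Δv_total ≈ 626.0 m/s

r₁ = 1737 + 252.7 = 1989.7 km = 1.9897×10⁶ m.
r₂ = 1737 + 4367 = 6104.0 km = 6.1040×10⁶ m.
Transfer ellipse a_t = (r₁ + r₂)/2 = 4.047×10⁶ m.
At r₁: circular v_c1 = √(μ/r₁) = 1570 m/s; transfer-perilune v_p = √[μ(2/r₁ − 1/a_t)] = 1928 m/s.
Δv₁ = v_p − v_c1 = 358.2 m/s.
At r₂: circular v_c2 = √(μ/r₂) = 896.3 m/s; transfer-apolune v_a = √[μ(2/r₂ − 1/a_t)] = 628.5 m/s.
Δv₂ = v_c2 − v_a = 267.8 m/s.
Total Δv = Δv₁ + Δv₂ = 626.0 m/s.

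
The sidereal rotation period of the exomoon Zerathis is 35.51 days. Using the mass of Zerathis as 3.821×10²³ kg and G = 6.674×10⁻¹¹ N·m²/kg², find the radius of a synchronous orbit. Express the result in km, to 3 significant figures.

r_sync ≈ 1.83×10⁵ km

μ = GM = 6.674×10⁻¹¹ × 3.821×10²³ = 2.550×10¹³ m³/s².
T = 35.51 days = 3.068×10⁶ s.
A synchronous orbit has period T, so by Kepler's third law a = (μT²/4π²)^(1/3).
μT²/4π² = 2.550×10¹³ × (3.068×10⁶)² / 39.48 = 6.080×10²⁴ m³.
a = 1.825×10⁸ m = 1.8252×10⁵ km.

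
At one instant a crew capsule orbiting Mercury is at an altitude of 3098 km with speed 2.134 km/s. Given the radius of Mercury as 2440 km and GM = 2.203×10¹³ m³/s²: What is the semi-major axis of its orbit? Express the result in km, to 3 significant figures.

a ≈ 6480 km

r = 2440 + 3098 = 5538.0 km = 5.538×10⁶ m.
Vis-viva rearranged: 1/a = 2/r − v²/μ = 3.611×10⁻⁷ − 2.067×10⁻⁷ = 1.544×10⁻⁷ m⁻¹.
a = 6.476×10⁶ m = 6475.6 km.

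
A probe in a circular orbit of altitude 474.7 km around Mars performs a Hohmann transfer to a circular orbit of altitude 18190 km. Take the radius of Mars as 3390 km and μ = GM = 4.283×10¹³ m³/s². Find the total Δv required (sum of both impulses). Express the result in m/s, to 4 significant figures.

r₁ = 3390 + 474.7 = 3864.7 km = 3.8647×10⁶ m.
r₂ = 3390 + 18190 = 21580 km = 2.1580×10⁷ m.
Transfer ellipse a_t = (r₁ + r₂)/2 = 1.272×10⁷ m.
At r₁: circular v_c1 = √(μ/r₁) = 3329 m/s; transfer-periapsis v_p = √[μ(2/r₁ − 1/a_t)] = 4336 m/s.
Δv₁ = v_p − v_c1 = 1007 m/s.
At r₂: circular v_c2 = √(μ/r₂) = 1409 m/s; transfer-apoapsis v_a = √[μ(2/r₂ − 1/a_t)] = 776.5 m/s.
Δv₂ = v_c2 − v_a = 632.3 m/s.
Total Δv = Δv₁ + Δv₂ = 1639 m/s.

Δv_total ≈ 1639 m/s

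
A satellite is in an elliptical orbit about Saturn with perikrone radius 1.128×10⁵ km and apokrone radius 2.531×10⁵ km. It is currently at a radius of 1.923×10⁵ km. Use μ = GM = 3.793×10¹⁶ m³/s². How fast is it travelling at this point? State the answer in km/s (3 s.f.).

v ≈ 13.7 km/s

Semi-major axis a = (r_p + r_a)/2 = 1.8295×10⁵ km = 1.830×10⁸ m.
Vis-viva: v² = μ(2/r − 1/a) = 3.793×10¹⁶ × (1.040×10⁻⁸ − 5.466×10⁻⁹) = 1.872×10⁸ m²/s².
v = 13680 m/s = 13.68 km/s.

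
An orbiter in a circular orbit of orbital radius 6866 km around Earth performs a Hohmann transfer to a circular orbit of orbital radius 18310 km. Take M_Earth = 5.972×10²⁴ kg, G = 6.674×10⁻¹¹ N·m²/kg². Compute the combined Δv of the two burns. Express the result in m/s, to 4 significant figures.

μ = GM = 6.674×10⁻¹¹ × 5.972×10²⁴ = 3.986×10¹⁴ m³/s².
r₁ = 6866 km = 6.866×10⁶ m.
r₂ = 18310 km = 1.831×10⁷ m.
Transfer ellipse a_t = (r₁ + r₂)/2 = 1.259×10⁷ m.
At r₁: circular v_c1 = √(μ/r₁) = 7619 m/s; transfer-perigee v_p = √[μ(2/r₁ − 1/a_t)] = 9189 m/s.
Δv₁ = v_p − v_c1 = 1570 m/s.
At r₂: circular v_c2 = √(μ/r₂) = 4666 m/s; transfer-apogee v_a = √[μ(2/r₂ − 1/a_t)] = 3446 m/s.
Δv₂ = v_c2 − v_a = 1220 m/s.
Total Δv = Δv₁ + Δv₂ = 2790 m/s.

Δv_total ≈ 2790 m/s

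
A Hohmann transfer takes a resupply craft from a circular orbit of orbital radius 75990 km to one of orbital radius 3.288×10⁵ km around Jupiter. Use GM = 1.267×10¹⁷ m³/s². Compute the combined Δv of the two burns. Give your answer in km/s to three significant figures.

Δv_total ≈ 18.8 km/s

r₁ = 75990 km = 7.599×10⁷ m.
r₂ = 3.288×10⁵ km = 3.288×10⁸ m.
Transfer ellipse a_t = (r₁ + r₂)/2 = 2.024×10⁸ m.
At r₁: circular v_c1 = √(μ/r₁) = 40830 m/s; transfer-perijove v_p = √[μ(2/r₁ − 1/a_t)] = 52040 m/s.
Δv₁ = v_p − v_c1 = 11210 m/s.
At r₂: circular v_c2 = √(μ/r₂) = 19630 m/s; transfer-apojove v_a = √[μ(2/r₂ − 1/a_t)] = 12030 m/s.
Δv₂ = v_c2 − v_a = 7602 m/s.
Total Δv = Δv₁ + Δv₂ = 18810 m/s = 18.81 km/s.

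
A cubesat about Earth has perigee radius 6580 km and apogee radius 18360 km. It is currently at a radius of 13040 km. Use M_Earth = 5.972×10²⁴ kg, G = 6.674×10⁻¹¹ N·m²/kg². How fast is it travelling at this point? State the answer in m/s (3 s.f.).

μ = GM = 6.674×10⁻¹¹ × 5.972×10²⁴ = 3.986×10¹⁴ m³/s².
Semi-major axis a = (r_p + r_a)/2 = 12470 km = 1.247×10⁷ m.
Vis-viva: v² = μ(2/r − 1/a) = 3.986×10¹⁴ × (1.534×10⁻⁷ − 8.019×10⁻⁸) = 2.917×10⁷ m²/s².
v = 5401 m/s.

v ≈ 5400 m/s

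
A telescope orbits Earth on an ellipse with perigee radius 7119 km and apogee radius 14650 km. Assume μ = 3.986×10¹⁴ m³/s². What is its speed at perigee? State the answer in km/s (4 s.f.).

v ≈ 8.681 km/s

Semi-major axis a = (r_p + r_a)/2 = 10884 km = 1.088×10⁷ m.
Vis-viva: v² = μ(2/r − 1/a) = 3.986×10¹⁴ × (2.809×10⁻⁷ − 9.187×10⁻⁸) = 7.536×10⁷ m²/s².
v = 8681 m/s = 8.681 km/s.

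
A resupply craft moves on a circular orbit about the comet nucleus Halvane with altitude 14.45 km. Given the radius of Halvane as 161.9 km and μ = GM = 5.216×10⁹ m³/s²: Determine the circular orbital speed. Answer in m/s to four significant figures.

v ≈ 172.0 m/s

r = 161.9 + 14.45 = 176.35 km = 1.7635×10⁵ m.
For a circular orbit v = √(μ/r) = √(5.216×10⁹ / 1.764×10⁵) = √(2.958×10⁴) = 172.0 m/s.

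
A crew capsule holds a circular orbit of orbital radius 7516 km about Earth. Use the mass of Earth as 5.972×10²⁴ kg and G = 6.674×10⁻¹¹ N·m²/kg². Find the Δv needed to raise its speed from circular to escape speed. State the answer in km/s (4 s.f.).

Δv ≈ 3.016 km/s

μ = GM = 6.674×10⁻¹¹ × 5.972×10²⁴ = 3.986×10¹⁴ m³/s².
r = 7516 km = 7.516×10⁶ m.
Circular speed v_c = √(μ/r) = 7282 m/s.
Escape speed v_esc = √(2μ/r) = √2 × v_c = 10300 m/s.
Δv = v_esc − v_c = 3016 m/s = 3.016 km/s.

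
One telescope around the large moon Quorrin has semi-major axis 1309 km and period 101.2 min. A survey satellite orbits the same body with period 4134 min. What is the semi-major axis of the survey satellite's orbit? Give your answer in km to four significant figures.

a₂ ≈ 15530 km

Kepler's third law: a³ ∝ T², so a₂ = a₁ (T₂/T₁)^(2/3).
T₂/T₁ = 40.85, (T₂/T₁)^(2/3) = 11.86.
a₂ = 1309 × 11.86 = 15530 km.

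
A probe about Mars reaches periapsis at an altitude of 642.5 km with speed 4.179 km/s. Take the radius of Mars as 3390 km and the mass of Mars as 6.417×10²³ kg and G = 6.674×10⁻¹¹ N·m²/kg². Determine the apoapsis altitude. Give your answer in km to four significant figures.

μ = GM = 6.674×10⁻¹¹ × 6.417×10²³ = 4.283×10¹³ m³/s².
r_p = 3390 + 642.5 = 4032.5 km = 4.032×10⁶ m.
Specific energy ε = v²/2 − μ/r = -1.888×10⁶ J/kg, so a = −μ/(2ε) = 1.134×10⁷ m.
The apsides satisfy r_p + r_a = 2a, so the apoapsis radius is 2a − r_p = 1.865×10⁷ m = 18646 km.
Apoapsis altitude = 18646 − 3390 = 15256 km.

apoapsis altitude ≈ 15260 km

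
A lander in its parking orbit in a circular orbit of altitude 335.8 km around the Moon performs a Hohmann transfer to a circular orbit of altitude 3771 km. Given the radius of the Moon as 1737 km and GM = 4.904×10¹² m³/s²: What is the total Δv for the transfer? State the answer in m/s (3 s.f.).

r₁ = 1737 + 335.8 = 2072.8 km = 2.0728×10⁶ m.
r₂ = 1737 + 3771 = 5508.0 km = 5.5080×10⁶ m.
Transfer ellipse a_t = (r₁ + r₂)/2 = 3.790×10⁶ m.
At r₁: circular v_c1 = √(μ/r₁) = 1538 m/s; transfer-perilune v_p = √[μ(2/r₁ − 1/a_t)] = 1854 m/s.
Δv₁ = v_p − v_c1 = 316.0 m/s.
At r₂: circular v_c2 = √(μ/r₂) = 943.6 m/s; transfer-apolune v_a = √[μ(2/r₂ − 1/a_t)] = 697.8 m/s.
Δv₂ = v_c2 − v_a = 245.8 m/s.
Total Δv = Δv₁ + Δv₂ = 561.8 m/s.

Δv_total ≈ 562 m/s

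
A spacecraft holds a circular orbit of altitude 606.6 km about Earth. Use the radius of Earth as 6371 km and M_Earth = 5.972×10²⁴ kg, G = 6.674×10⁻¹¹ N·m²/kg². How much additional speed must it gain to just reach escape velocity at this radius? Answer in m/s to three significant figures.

Δv ≈ 3130 m/s

μ = GM = 6.674×10⁻¹¹ × 5.972×10²⁴ = 3.986×10¹⁴ m³/s².
r = 6371 + 606.6 = 6977.6 km = 6.9776×10⁶ m.
Circular speed v_c = √(μ/r) = 7558 m/s.
Escape speed v_esc = √(2μ/r) = √2 × v_c = 10690 m/s.
Δv = v_esc − v_c = 3131 m/s.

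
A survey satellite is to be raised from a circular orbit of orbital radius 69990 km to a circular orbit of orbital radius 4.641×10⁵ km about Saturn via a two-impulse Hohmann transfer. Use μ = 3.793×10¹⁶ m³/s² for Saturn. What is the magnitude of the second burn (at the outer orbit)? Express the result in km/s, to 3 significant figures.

r₁ = 69990 km = 6.999×10⁷ m.
r₂ = 4.641×10⁵ km = 4.641×10⁸ m.
Transfer ellipse a_t = (r₁ + r₂)/2 = 2.670×10⁸ m.
At r₁: circular v_c1 = √(μ/r₁) = 23280 m/s; transfer-perikrone v_p = √[μ(2/r₁ − 1/a_t)] = 30690 m/s.
At r₂: circular v_c2 = √(μ/r₂) = 9040 m/s; transfer-apokrone v_a = √[μ(2/r₂ − 1/a_t)] = 4628 m/s.
Δv₂ = v_c2 − v_a = 4412 m/s.
= 4.412 km/s.

Δv ≈ 4.41 km/s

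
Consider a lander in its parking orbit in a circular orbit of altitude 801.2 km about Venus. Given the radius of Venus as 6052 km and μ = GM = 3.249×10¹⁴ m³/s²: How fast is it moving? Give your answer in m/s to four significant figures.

r = 6052 + 801.2 = 6853.2 km = 6.8532×10⁶ m.
For a circular orbit v = √(μ/r) = √(3.249×10¹⁴ / 6.853×10⁶) = √(4.741×10⁷) = 6885 m/s.

v ≈ 6885 m/s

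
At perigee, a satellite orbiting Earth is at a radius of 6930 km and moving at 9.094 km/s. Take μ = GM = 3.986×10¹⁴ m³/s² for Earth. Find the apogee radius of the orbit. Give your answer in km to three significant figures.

r_p = 6.930×10⁶ m.
Specific energy ε = v²/2 − μ/r = -1.617×10⁷ J/kg, so a = −μ/(2ε) = 1.233×10⁷ m.
The apsides satisfy r_p + r_a = 2a, so the apogee radius is 2a − r_p = 1.772×10⁷ m = 17724 km.

apogee radius ≈ 17700 km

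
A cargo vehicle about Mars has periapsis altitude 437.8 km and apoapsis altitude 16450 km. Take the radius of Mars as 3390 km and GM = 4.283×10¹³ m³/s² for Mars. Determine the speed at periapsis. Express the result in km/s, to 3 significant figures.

r_p = 3390 + 437.8 = 3827.8 km = 3.8278×10⁶ m.
r_a = 3390 + 16450 = 19840 km = 1.9840×10⁷ m.
Semi-major axis a = (r_p + r_a)/2 = 11834 km = 1.183×10⁷ m.
Vis-viva: v² = μ(2/r − 1/a) = 4.283×10¹³ × (5.225×10⁻⁷ − 8.450×10⁻⁸) = 1.876×10⁷ m²/s².
v = 4331 m/s = 4.331 km/s.

v ≈ 4.33 km/s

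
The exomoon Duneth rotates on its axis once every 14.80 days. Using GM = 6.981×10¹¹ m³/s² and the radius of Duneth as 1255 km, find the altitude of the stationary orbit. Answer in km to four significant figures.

T = 14.80 days = 1.279×10⁶ s.
A synchronous orbit has period T, so by Kepler's third law a = (μT²/4π²)^(1/3).
μT²/4π² = 6.981×10¹¹ × (1.279×10⁶)² / 39.48 = 2.891×10²² m³.
a = 3.069×10⁷ m = 30693 km.
Altitude h = a − R = 30693 − 1255 = 29438 km.

h_sync ≈ 29440 km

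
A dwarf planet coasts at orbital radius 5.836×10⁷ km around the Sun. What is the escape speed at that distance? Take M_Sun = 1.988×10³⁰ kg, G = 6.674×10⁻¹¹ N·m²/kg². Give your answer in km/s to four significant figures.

μ = GM = 6.674×10⁻¹¹ × 1.988×10³⁰ = 1.327×10²⁰ m³/s².
r = 5.836×10⁷ km = 5.836×10¹⁰ m.
Escape speed v_esc = √(2μ/r) = √(2 × 1.327×10²⁰ / 5.836×10¹⁰) = √(4.547×10⁹) = 67430 m/s.
= 67.43 km/s.

v_esc ≈ 67.43 km/s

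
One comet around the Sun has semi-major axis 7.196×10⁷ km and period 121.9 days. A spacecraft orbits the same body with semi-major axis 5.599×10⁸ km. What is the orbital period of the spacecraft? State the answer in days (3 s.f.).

Kepler's third law: T² ∝ a³, so T₂ = T₁ (a₂/a₁)^(3/2).
a₂/a₁ = 7.781, (a₂/a₁)^(3/2) = 21.70.
T₂ = 121.9 × 21.70 = 2646 days.

T₂ ≈ 2650 days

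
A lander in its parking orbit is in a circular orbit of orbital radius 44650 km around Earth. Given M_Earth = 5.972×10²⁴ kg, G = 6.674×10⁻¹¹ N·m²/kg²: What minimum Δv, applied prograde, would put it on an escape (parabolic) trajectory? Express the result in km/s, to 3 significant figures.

Δv ≈ 1.24 km/s

μ = GM = 6.674×10⁻¹¹ × 5.972×10²⁴ = 3.986×10¹⁴ m³/s².
r = 44650 km = 4.465×10⁷ m.
Circular speed v_c = √(μ/r) = 2988 m/s.
Escape speed v_esc = √(2μ/r) = √2 × v_c = 4225 m/s.
Δv = v_esc − v_c = 1238 m/s = 1.238 km/s.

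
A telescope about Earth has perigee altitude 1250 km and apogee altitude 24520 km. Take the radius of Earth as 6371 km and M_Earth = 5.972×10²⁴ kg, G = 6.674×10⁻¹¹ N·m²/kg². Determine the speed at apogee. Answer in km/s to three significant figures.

μ = GM = 6.674×10⁻¹¹ × 5.972×10²⁴ = 3.986×10¹⁴ m³/s².
r_p = 6371 + 1250 = 7621.0 km = 7.6210×10⁶ m.
r_a = 6371 + 24520 = 30891 km = 3.0891×10⁷ m.
Semi-major axis a = (r_p + r_a)/2 = 19256 km = 1.926×10⁷ m.
Vis-viva: v² = μ(2/r − 1/a) = 3.986×10¹⁴ × (6.474×10⁻⁸ − 5.193×10⁻⁸) = 5.106×10⁶ m²/s².
v = 2260 m/s = 2.260 km/s.

v ≈ 2.26 km/s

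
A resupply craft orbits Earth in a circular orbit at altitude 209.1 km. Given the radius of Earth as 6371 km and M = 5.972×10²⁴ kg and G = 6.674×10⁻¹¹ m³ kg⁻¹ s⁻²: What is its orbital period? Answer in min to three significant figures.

μ = GM = 6.674×10⁻¹¹ × 5.972×10²⁴ = 3.986×10¹⁴ m³/s².
r = 6371 + 209.1 = 6580.1 km = 6.5801×10⁶ m.
Kepler's third law: T = 2π√(r³/μ) = 2π√((6.580×10⁶)³ / 3.986×10¹⁴).
r³/μ = 7.148×10⁵ s², so T = 2π × 8.455×10² = 5.312×10³ s.
Converting: 5.312×10³ s ÷ 60.00 = 88.54 min.

T ≈ 88.5 min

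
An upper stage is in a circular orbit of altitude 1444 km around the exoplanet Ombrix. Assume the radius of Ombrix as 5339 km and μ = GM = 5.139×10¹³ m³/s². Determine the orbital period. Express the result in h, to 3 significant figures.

T ≈ 4.30 h

r = 5339 + 1444 = 6783.0 km = 6.7830×10⁶ m.
Kepler's third law: T = 2π√(r³/μ) = 2π√((6.783×10⁶)³ / 5.139×10¹³).
r³/μ = 6.073×10⁶ s², so T = 2π × 2.464×10³ = 1.548×10⁴ s.
Converting: 1.548×10⁴ s ÷ 3600 = 4.301 h.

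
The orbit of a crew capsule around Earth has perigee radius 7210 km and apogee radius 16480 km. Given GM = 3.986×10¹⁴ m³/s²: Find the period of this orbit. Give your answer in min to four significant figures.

T ≈ 213.8 min

Semi-major axis a = (r_p + r_a)/2 = (7210.0 + 16480)/2 = 11845 km = 1.184×10⁷ m.
By Kepler's third law T = 2π√(a³/μ) = 2π × 2.042×10³ = 1.283×10⁴ s.
= 213.8 min.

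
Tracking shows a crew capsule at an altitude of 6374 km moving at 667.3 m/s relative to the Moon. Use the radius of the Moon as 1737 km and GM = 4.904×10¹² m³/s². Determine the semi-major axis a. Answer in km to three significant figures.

a ≈ 6420 km

r = 1737 + 6374 = 8111.0 km = 8.111×10⁶ m.
Vis-viva rearranged: 1/a = 2/r − v²/μ = 2.466×10⁻⁷ − 9.080×10⁻⁸ = 1.558×10⁻⁷ m⁻¹.
a = 6.419×10⁶ m = 6419.4 km.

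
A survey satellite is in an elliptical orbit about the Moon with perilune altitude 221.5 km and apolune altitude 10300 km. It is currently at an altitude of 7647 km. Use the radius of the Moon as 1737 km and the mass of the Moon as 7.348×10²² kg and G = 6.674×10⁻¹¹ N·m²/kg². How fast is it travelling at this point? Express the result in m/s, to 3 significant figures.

μ = GM = 6.674×10⁻¹¹ × 7.348×10²² = 4.904×10¹² m³/s².
r_p = 1737 + 221.5 = 1958.5 km = 1.9585×10⁶ m.
r_a = 1737 + 10300 = 12037 km = 1.2037×10⁷ m.
r = 1737 + 7647 = 9384.0 km = 9.384×10⁶ m.
Semi-major axis a = (r_p + r_a)/2 = 6997.8 km = 6.998×10⁶ m.
Vis-viva: v² = μ(2/r − 1/a) = 4.904×10¹² × (2.131×10⁻⁷ − 1.429×10⁻⁷) = 3.444×10⁵ m²/s².
v = 586.8 m/s.

v ≈ 587 m/s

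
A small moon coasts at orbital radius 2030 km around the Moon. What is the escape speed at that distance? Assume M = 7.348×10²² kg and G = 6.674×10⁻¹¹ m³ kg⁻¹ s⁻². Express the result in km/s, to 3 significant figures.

v_esc ≈ 2.20 km/s

μ = GM = 6.674×10⁻¹¹ × 7.348×10²² = 4.904×10¹² m³/s².
r = 2030 km = 2.030×10⁶ m.
Escape speed v_esc = √(2μ/r) = √(2 × 4.904×10¹² / 2.030×10⁶) = √(4.832×10⁶) = 2198 m/s.
= 2.198 km/s.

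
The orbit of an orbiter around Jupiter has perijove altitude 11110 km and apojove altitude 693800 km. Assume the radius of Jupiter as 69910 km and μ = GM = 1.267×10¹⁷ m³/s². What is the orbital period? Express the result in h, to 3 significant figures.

r_p = 69910 + 11110 = 81020 km = 8.1020×10⁷ m.
r_a = 69910 + 693800 = 763710 km = 7.6371×10⁸ m.
Semi-major axis a = (r_p + r_a)/2 = (81020 + 7.6371×10⁵)/2 = 4.2236×10⁵ km = 4.224×10⁸ m.
By Kepler's third law T = 2π√(a³/μ) = 2π × 2.439×10⁴ = 1.532×10⁵ s.
= 42.56 h.

T ≈ 42.6 h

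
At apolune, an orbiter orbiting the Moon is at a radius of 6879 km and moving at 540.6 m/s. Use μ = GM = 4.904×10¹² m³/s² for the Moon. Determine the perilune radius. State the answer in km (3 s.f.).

r_a = 6.879×10⁶ m.
Specific energy ε = v²/2 − μ/r = -5.668×10⁵ J/kg, so a = −μ/(2ε) = 4.326×10⁶ m.
The apsides satisfy r_p + r_a = 2a, so the perilune radius is 2a − r_a = 1.774×10⁶ m = 1773.5 km.

perilune radius ≈ 1770 km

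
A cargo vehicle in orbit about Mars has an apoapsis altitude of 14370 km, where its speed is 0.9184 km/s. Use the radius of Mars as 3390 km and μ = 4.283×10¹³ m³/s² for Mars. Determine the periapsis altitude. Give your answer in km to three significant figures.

r_a = 3390 + 14370 = 17760 km = 1.776×10⁷ m.
Specific energy ε = v²/2 − μ/r = -1.990×10⁶ J/kg, so a = −μ/(2ε) = 1.076×10⁷ m.
The apsides satisfy r_p + r_a = 2a, so the periapsis radius is 2a − r_a = 3.764×10⁶ m = 3764.0 km.
Periapsis altitude = 3764.0 − 3390 = 374.02 km.

periapsis altitude ≈ 374 km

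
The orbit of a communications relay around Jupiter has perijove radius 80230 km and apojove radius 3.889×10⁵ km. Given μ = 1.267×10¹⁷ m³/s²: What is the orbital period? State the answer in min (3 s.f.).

T ≈ 1060 min

Semi-major axis a = (r_p + r_a)/2 = (80230 + 3.8890×10⁵)/2 = 2.3456×10⁵ km = 2.346×10⁸ m.
By Kepler's third law T = 2π√(a³/μ) = 2π × 1.009×10⁴ = 6.341×10⁴ s.
= 1057 min.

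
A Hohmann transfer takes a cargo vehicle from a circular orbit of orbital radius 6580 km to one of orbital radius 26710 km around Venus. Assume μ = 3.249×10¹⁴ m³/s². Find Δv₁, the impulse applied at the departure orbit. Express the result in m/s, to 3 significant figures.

r₁ = 6580 km = 6.580×10⁶ m.
r₂ = 26710 km = 2.671×10⁷ m.
Transfer ellipse a_t = (r₁ + r₂)/2 = 1.664×10⁷ m.
At r₁: circular v_c1 = √(μ/r₁) = 7027 m/s; transfer-periapsis v_p = √[μ(2/r₁ − 1/a_t)] = 8901 m/s.
Δv₁ = v_p − v_c1 = 1875 m/s.

Δv ≈ 1870 m/s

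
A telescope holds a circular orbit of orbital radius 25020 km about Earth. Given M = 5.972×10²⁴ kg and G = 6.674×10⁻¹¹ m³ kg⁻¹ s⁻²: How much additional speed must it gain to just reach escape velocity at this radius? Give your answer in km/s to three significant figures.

μ = GM = 6.674×10⁻¹¹ × 5.972×10²⁴ = 3.986×10¹⁴ m³/s².
r = 25020 km = 2.502×10⁷ m.
Circular speed v_c = √(μ/r) = 3991 m/s.
Escape speed v_esc = √(2μ/r) = √2 × v_c = 5644 m/s.
Δv = v_esc − v_c = 1653 m/s = 1.653 km/s.

Δv ≈ 1.65 km/s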